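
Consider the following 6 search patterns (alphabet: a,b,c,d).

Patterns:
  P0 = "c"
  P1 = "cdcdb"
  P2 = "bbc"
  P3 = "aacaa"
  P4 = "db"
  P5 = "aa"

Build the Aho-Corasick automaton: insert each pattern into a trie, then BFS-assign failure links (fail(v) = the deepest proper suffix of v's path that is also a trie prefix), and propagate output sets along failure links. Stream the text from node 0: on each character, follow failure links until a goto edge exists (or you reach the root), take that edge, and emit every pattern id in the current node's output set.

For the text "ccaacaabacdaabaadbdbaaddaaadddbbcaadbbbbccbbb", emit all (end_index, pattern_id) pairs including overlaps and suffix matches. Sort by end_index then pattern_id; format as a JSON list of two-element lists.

Build automaton:
Trie nodes:
  0='ε' goto a→9 b→6 c→1 d→14
  1='c' goto d→2  ←P0
  2='cd' goto c→3
  3='cdc' goto d→4
  4='cdcd' goto b→5
  5='cdcdb' goto ·  ←P1
  6='b' goto b→7
  7='bb' goto c→8
  8='bbc' goto ·  ←P2
  9='a' goto a→10
  10='aa' goto c→11  ←P5
  11='aac' goto a→12
  12='aaca' goto a→13
  13='aacaa' goto ·  ←P3
  14='d' goto b→15
  15='db' goto ·  ←P4

BFS fail/out derivation:
  n1('c'): parent n0 fail=0; on 'c' 0 → fail=0;  out {0}∪∅={0}
  n6('b'): parent n0 fail=0; on 'b' 0 → fail=0;  out ∅∪∅=∅
  n9('a'): parent n0 fail=0; on 'a' 0 → fail=0;  out ∅∪∅=∅
  n14('d'): parent n0 fail=0; on 'd' 0 → fail=0;  out ∅∪∅=∅
  n2('cd'): parent n1 fail=0; on 'd' 0 → fail=14;  out ∅∪∅=∅
  n7('bb'): parent n6 fail=0; on 'b' 0 → fail=6;  out ∅∪∅=∅
  n10('aa'): parent n9 fail=0; on 'a' 0 → fail=9;  out {5}∪∅={5}
  n15('db'): parent n14 fail=0; on 'b' 0 → fail=6;  out {4}∪∅={4}
  n3('cdc'): parent n2 fail=14; on 'c' 14→0 → fail=1;  out ∅∪{0}={0}
  n8('bbc'): parent n7 fail=6; on 'c' 6→0 → fail=1;  out {2}∪{0}={0,2}
  n11('aac'): parent n10 fail=9; on 'c' 9→0 → fail=1;  out ∅∪{0}={0}
  n4('cdcd'): parent n3 fail=1; on 'd' 1 → fail=2;  out ∅∪∅=∅
  n12('aaca'): parent n11 fail=1; on 'a' 1→0 → fail=9;  out ∅∪∅=∅
  n5('cdcdb'): parent n4 fail=2; on 'b' 2→14 → fail=15;  out {1}∪{4}={1,4}
  n13('aacaa'): parent n12 fail=9; on 'a' 9 → fail=10;  out {3}∪{5}={3,5}

Text stream:
i=0 'c': node 0→1  → match P0@[0:0]
i=1 'c': node 1→1 (fail-walked)  → match P0@[1:1]
i=2 'a': node 1→9 (fail-walked)
i=3 'a': node 9→10  → match P5@[2:3]
i=4 'c': node 10→11  → match P0@[4:4]
i=5 'a': node 11→12
i=6 'a': node 12→13  → match P3@[2:6],P5@[5:6]
i=7 'b': node 13→6 (fail-walked)
i=8 'a': node 6→9 (fail-walked)
i=9 'c': node 9→1 (fail-walked)  → match P0@[9:9]
i=10 'd': node 1→2
i=11 'a': node 2→9 (fail-walked)
i=12 'a': node 9→10  → match P5@[11:12]
i=13 'b': node 10→6 (fail-walked)
i=14 'a': node 6→9 (fail-walked)
i=15 'a': node 9→10  → match P5@[14:15]
i=16 'd': node 10→14 (fail-walked)
i=17 'b': node 14→15  → match P4@[16:17]
i=18 'd': node 15→14 (fail-walked)
i=19 'b': node 14→15  → match P4@[18:19]
i=20 'a': node 15→9 (fail-walked)
i=21 'a': node 9→10  → match P5@[20:21]
i=22 'd': node 10→14 (fail-walked)
i=23 'd': node 14→14 (fail-walked)
i=24 'a': node 14→9 (fail-walked)
i=25 'a': node 9→10  → match P5@[24:25]
i=26 'a': node 10→10 (fail-walked)  → match P5@[25:26]
i=27 'd': node 10→14 (fail-walked)
i=28 'd': node 14→14 (fail-walked)
i=29 'd': node 14→14 (fail-walked)
i=30 'b': node 14→15  → match P4@[29:30]
i=31 'b': node 15→7 (fail-walked)
i=32 'c': node 7→8  → match P0@[32:32],P2@[30:32]
i=33 'a': node 8→9 (fail-walked)
i=34 'a': node 9→10  → match P5@[33:34]
i=35 'd': node 10→14 (fail-walked)
i=36 'b': node 14→15  → match P4@[35:36]
i=37 'b': node 15→7 (fail-walked)
i=38 'b': node 7→7 (fail-walked)
i=39 'b': node 7→7 (fail-walked)
i=40 'c': node 7→8  → match P0@[40:40],P2@[38:40]
i=41 'c': node 8→1 (fail-walked)  → match P0@[41:41]
i=42 'b': node 1→6 (fail-walked)
i=43 'b': node 6→7
i=44 'b': node 7→7 (fail-walked)

Matches: [[0,0],[1,0],[3,5],[4,0],[6,3],[6,5],[9,0],[12,5],[15,5],[17,4],[19,4],[21,5],[25,5],[26,5],[30,4],[32,0],[32,2],[34,5],[36,4],[40,0],[40,2],[41,0]]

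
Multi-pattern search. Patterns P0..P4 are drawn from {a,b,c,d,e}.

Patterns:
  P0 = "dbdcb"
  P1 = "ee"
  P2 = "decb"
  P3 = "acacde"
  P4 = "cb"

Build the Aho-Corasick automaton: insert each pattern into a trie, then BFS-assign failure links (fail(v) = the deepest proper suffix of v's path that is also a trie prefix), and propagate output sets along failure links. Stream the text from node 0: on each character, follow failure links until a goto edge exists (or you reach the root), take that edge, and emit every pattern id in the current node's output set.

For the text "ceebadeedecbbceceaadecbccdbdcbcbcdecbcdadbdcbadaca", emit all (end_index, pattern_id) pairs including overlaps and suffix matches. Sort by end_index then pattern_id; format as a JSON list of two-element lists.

Build automaton:
Trie (insert patterns):
  0='ε' goto a→11 c→17 d→1 e→6
  1='d' goto b→2 e→8
  2='db' goto d→3
  3='dbd' goto c→4
  4='dbdc' goto b→5
  5='dbdcb' goto ·  [P0 ends]
  6='e' goto e→7
  7='ee' goto ·  [P1 ends]
  8='de' goto c→9
  9='dec' goto b→10
  10='decb' goto ·  [P2 ends]
  11='a' goto c→12
  12='ac' goto a→13
  13='aca' goto c→14
  14='acac' goto d→15
  15='acacd' goto e→16
  16='acacde' goto ·  [P3 ends]
  17='c' goto b→18
  18='cb' goto ·  [P4 ends]

Failure links (BFS by depth):
  n1('d'): parent n0 fail=0; on 'd' 0 → fail=0;  out ∅∪∅=∅
  n6('e'): parent n0 fail=0; on 'e' 0 → fail=0;  out ∅∪∅=∅
  n11('a'): parent n0 fail=0; on 'a' 0 → fail=0;  out ∅∪∅=∅
  n17('c'): parent n0 fail=0; on 'c' 0 → fail=0;  out ∅∪∅=∅
  n2('db'): parent n1 fail=0; on 'b' 0 → fail=0;  out ∅∪∅=∅
  n7('ee'): parent n6 fail=0; on 'e' 0 → fail=6;  out {1}∪∅={1}
  n8('de'): parent n1 fail=0; on 'e' 0 → fail=6;  out ∅∪∅=∅
  n12('ac'): parent n11 fail=0; on 'c' 0 → fail=17;  out ∅∪∅=∅
  n18('cb'): parent n17 fail=0; on 'b' 0 → fail=0;  out {4}∪∅={4}
  n3('dbd'): parent n2 fail=0; on 'd' 0 → fail=1;  out ∅∪∅=∅
  n9('dec'): parent n8 fail=6; on 'c' 6→0 → fail=17;  out ∅∪∅=∅
  n13('aca'): parent n12 fail=17; on 'a' 17→0 → fail=11;  out ∅∪∅=∅
  n4('dbdc'): parent n3 fail=1; on 'c' 1→0 → fail=17;  out ∅∪∅=∅
  n10('decb'): parent n9 fail=17; on 'b' 17 → fail=18;  out {2}∪{4}={2,4}
  n14('acac'): parent n13 fail=11; on 'c' 11 → fail=12;  out ∅∪∅=∅
  n5('dbdcb'): parent n4 fail=17; on 'b' 17 → fail=18;  out {0}∪{4}={0,4}
  n15('acacd'): parent n14 fail=12; on 'd' 12→17→0 → fail=1;  out ∅∪∅=∅
  n16('acacde'): parent n15 fail=1; on 'e' 1 → fail=8;  out {3}∪∅={3}

Text stream:
[0] read 'c'  n0⇒n17
[1] read 'e'  n17⇒n6 (via fail)
[2] read 'e'  n6⇒n7  emit P1@[1:2]
[3] read 'b'  n7⇒n0 (via fail)
[4] read 'a'  n0⇒n11
[5] read 'd'  n11⇒n1 (via fail)
[6] read 'e'  n1⇒n8
[7] read 'e'  n8⇒n7 (via fail)  emit P1@[6:7]
[8] read 'd'  n7⇒n1 (via fail)
[9] read 'e'  n1⇒n8
[10] read 'c'  n8⇒n9
[11] read 'b'  n9⇒n10  emit P2@[8:11],P4@[10:11]
[12] read 'b'  n10⇒n0 (via fail)
[13] read 'c'  n0⇒n17
[14] read 'e'  n17⇒n6 (via fail)
[15] read 'c'  n6⇒n17 (via fail)
[16] read 'e'  n17⇒n6 (via fail)
[17] read 'a'  n6⇒n11 (via fail)
[18] read 'a'  n11⇒n11 (via fail)
[19] read 'd'  n11⇒n1 (via fail)
[20] read 'e'  n1⇒n8
[21] read 'c'  n8⇒n9
[22] read 'b'  n9⇒n10  emit P2@[19:22],P4@[21:22]
[23] read 'c'  n10⇒n17 (via fail)
[24] read 'c'  n17⇒n17 (via fail)
[25] read 'd'  n17⇒n1 (via fail)
[26] read 'b'  n1⇒n2
[27] read 'd'  n2⇒n3
[28] read 'c'  n3⇒n4
[29] read 'b'  n4⇒n5  emit P0@[25:29],P4@[28:29]
[30] read 'c'  n5⇒n17 (via fail)
[31] read 'b'  n17⇒n18  emit P4@[30:31]
[32] read 'c'  n18⇒n17 (via fail)
[33] read 'd'  n17⇒n1 (via fail)
[34] read 'e'  n1⇒n8
[35] read 'c'  n8⇒n9
[36] read 'b'  n9⇒n10  emit P2@[33:36],P4@[35:36]
[37] read 'c'  n10⇒n17 (via fail)
[38] read 'd'  n17⇒n1 (via fail)
[39] read 'a'  n1⇒n11 (via fail)
[40] read 'd'  n11⇒n1 (via fail)
[41] read 'b'  n1⇒n2
[42] read 'd'  n2⇒n3
[43] read 'c'  n3⇒n4
[44] read 'b'  n4⇒n5  emit P0@[40:44],P4@[43:44]
[45] read 'a'  n5⇒n11 (via fail)
[46] read 'd'  n11⇒n1 (via fail)
[47] read 'a'  n1⇒n11 (via fail)
[48] read 'c'  n11⇒n12
[49] read 'a'  n12⇒n13

Matches: [[2,1],[7,1],[11,2],[11,4],[22,2],[22,4],[29,0],[29,4],[31,4],[36,2],[36,4],[44,0],[44,4]]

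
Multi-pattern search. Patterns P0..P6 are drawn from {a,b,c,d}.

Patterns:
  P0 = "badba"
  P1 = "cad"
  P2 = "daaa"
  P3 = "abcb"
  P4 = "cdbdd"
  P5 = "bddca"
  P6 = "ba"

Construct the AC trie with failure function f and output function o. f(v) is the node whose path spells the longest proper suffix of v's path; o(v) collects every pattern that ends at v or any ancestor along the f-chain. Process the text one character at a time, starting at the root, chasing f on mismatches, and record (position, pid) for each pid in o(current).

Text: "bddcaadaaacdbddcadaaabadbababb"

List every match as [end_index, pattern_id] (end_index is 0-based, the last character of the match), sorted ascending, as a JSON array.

Construct AC machine:
Trie nodes:
  0='ε' goto a→13 b→1 c→6 d→9
  1='b' goto a→2 d→21
  2='ba' goto d→3  [P6 ends]
  3='bad' goto b→4
  4='badb' goto a→5
  5='badba' goto ·  [P0 ends]
  6='c' goto a→7 d→17
  7='ca' goto d→8
  8='cad' goto ·  [P1 ends]
  9='d' goto a→10
  10='da' goto a→11
  11='daa' goto a→12
  12='daaa' goto ·  [P2 ends]
  13='a' goto b→14
  14='ab' goto c→15
  15='abc' goto b→16
  16='abcb' goto ·  [P3 ends]
  17='cd' goto b→18
  18='cdb' goto d→19
  19='cdbd' goto d→20
  20='cdbdd' goto ·  [P4 ends]
  21='bd' goto d→22
  22='bdd' goto c→23
  23='bddc' goto a→24
  24='bddca' goto ·  [P5 ends]

Failure links (BFS by depth):
  n1('b'): parent n0 fail=0; on 'b' 0 → fail=0;  out ∅∪∅=∅
  n6('c'): parent n0 fail=0; on 'c' 0 → fail=0;  out ∅∪∅=∅
  n9('d'): parent n0 fail=0; on 'd' 0 → fail=0;  out ∅∪∅=∅
  n13('a'): parent n0 fail=0; on 'a' 0 → fail=0;  out ∅∪∅=∅
  n2('ba'): parent n1 fail=0; on 'a' 0 → fail=13;  out {6}∪∅={6}
  n7('ca'): parent n6 fail=0; on 'a' 0 → fail=13;  out ∅∪∅=∅
  n10('da'): parent n9 fail=0; on 'a' 0 → fail=13;  out ∅∪∅=∅
  n14('ab'): parent n13 fail=0; on 'b' 0 → fail=1;  out ∅∪∅=∅
  n17('cd'): parent n6 fail=0; on 'd' 0 → fail=9;  out ∅∪∅=∅
  n21('bd'): parent n1 fail=0; on 'd' 0 → fail=9;  out ∅∪∅=∅
  n3('bad'): parent n2 fail=13; on 'd' 13→0 → fail=9;  out ∅∪∅=∅
  n8('cad'): parent n7 fail=13; on 'd' 13→0 → fail=9;  out {1}∪∅={1}
  n11('daa'): parent n10 fail=13; on 'a' 13→0 → fail=13;  out ∅∪∅=∅
  n15('abc'): parent n14 fail=1; on 'c' 1→0 → fail=6;  out ∅∪∅=∅
  n18('cdb'): parent n17 fail=9; on 'b' 9→0 → fail=1;  out ∅∪∅=∅
  n22('bdd'): parent n21 fail=9; on 'd' 9→0 → fail=9;  out ∅∪∅=∅
  n4('badb'): parent n3 fail=9; on 'b' 9→0 → fail=1;  out ∅∪∅=∅
  n12('daaa'): parent n11 fail=13; on 'a' 13→0 → fail=13;  out {2}∪∅={2}
  n16('abcb'): parent n15 fail=6; on 'b' 6→0 → fail=1;  out {3}∪∅={3}
  n19('cdbd'): parent n18 fail=1; on 'd' 1 → fail=21;  out ∅∪∅=∅
  n23('bddc'): parent n22 fail=9; on 'c' 9→0 → fail=6;  out ∅∪∅=∅
  n5('badba'): parent n4 fail=1; on 'a' 1 → fail=2;  out {0}∪{6}={0,6}
  n20('cdbdd'): parent n19 fail=21; on 'd' 21 → fail=22;  out {4}∪∅={4}
  n24('bddca'): parent n23 fail=6; on 'a' 6 → fail=7;  out {5}∪∅={5}

Run:
pos 0 'b': at 1
pos 1 'd': at 21
pos 2 'd': at 22
pos 3 'c': at 23
pos 4 'a': at 24  emit P5@[0:4]
pos 5 'a': at 13 ·f
pos 6 'd': at 9 ·f
pos 7 'a': at 10
pos 8 'a': at 11
pos 9 'a': at 12  emit P2@[6:9]
pos 10 'c': at 6 ·f
pos 11 'd': at 17
pos 12 'b': at 18
pos 13 'd': at 19
pos 14 'd': at 20  emit P4@[10:14]
pos 15 'c': at 23 ·f
pos 16 'a': at 24  emit P5@[12:16]
pos 17 'd': at 8 ·f  emit P1@[15:17]
pos 18 'a': at 10 ·f
pos 19 'a': at 11
pos 20 'a': at 12  emit P2@[17:20]
pos 21 'b': at 14 ·f
pos 22 'a': at 2 ·f  emit P6@[21:22]
pos 23 'd': at 3
pos 24 'b': at 4
pos 25 'a': at 5  emit P0@[21:25],P6@[24:25]
pos 26 'b': at 14 ·f
pos 27 'a': at 2 ·f  emit P6@[26:27]
pos 28 'b': at 14 ·f
pos 29 'b': at 1 ·f

Matches: [[4,5],[9,2],[14,4],[16,5],[17,1],[20,2],[22,6],[25,0],[25,6],[27,6]]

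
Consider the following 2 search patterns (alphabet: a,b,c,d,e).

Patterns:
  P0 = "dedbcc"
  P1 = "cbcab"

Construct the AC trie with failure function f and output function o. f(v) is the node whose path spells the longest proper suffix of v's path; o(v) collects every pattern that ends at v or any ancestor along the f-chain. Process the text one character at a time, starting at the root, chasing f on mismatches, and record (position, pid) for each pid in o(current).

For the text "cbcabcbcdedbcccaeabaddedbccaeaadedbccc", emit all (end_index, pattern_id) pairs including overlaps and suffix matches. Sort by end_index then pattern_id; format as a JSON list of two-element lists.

Build:
Trie (insert patterns):
  0='ε' goto c→7 d→1
  1='d' goto e→2
  2='de' goto d→3
  3='ded' goto b→4
  4='dedb' goto c→5
  5='dedbc' goto c→6
  6='dedbcc' goto ·  ←P0
  7='c' goto b→8
  8='cb' goto c→9
  9='cbc' goto a→10
  10='cbca' goto b→11
  11='cbcab' goto ·  ←P1

BFS fail/out derivation:
  fail(1) 'd': from fail(0)=0 chase 'd': 0 ⇒ 0;  out=∅∪out(0)=∅
  fail(7) 'c': from fail(0)=0 chase 'c': 0 ⇒ 0;  out=∅∪out(0)=∅
  fail(2) 'de': from fail(1)=0 chase 'e': 0 ⇒ 0;  out=∅∪out(0)=∅
  fail(8) 'cb': from fail(7)=0 chase 'b': 0 ⇒ 0;  out=∅∪out(0)=∅
  fail(3) 'ded': from fail(2)=0 chase 'd': 0 ⇒ 1;  out=∅∪out(1)=∅
  fail(9) 'cbc': from fail(8)=0 chase 'c': 0 ⇒ 7;  out=∅∪out(7)=∅
  fail(4) 'dedb': from fail(3)=1 chase 'b': 1→0 ⇒ 0;  out=∅∪out(0)=∅
  fail(10) 'cbca': from fail(9)=7 chase 'a': 7→0 ⇒ 0;  out=∅∪out(0)=∅
  fail(5) 'dedbc': from fail(4)=0 chase 'c': 0 ⇒ 7;  out=∅∪out(7)=∅
  fail(11) 'cbcab': from fail(10)=0 chase 'b': 0 ⇒ 0;  out={1}∪out(0)={1}
  fail(6) 'dedbcc': from fail(5)=7 chase 'c': 7→0 ⇒ 7;  out={0}∪out(7)={0}

Run:
i=0 'c': node 0→7
i=1 'b': node 7→8
i=2 'c': node 8→9
i=3 'a': node 9→10
i=4 'b': node 10→11  → match P1@[0:4]
i=5 'c': node 11→7 (via fail)
i=6 'b': node 7→8
i=7 'c': node 8→9
i=8 'd': node 9→1 (via fail)
i=9 'e': node 1→2
i=10 'd': node 2→3
i=11 'b': node 3→4
i=12 'c': node 4→5
i=13 'c': node 5→6  → match P0@[8:13]
i=14 'c': node 6→7 (via fail)
i=15 'a': node 7→0 (via fail)
i=16 'e': node 0→0
i=17 'a': node 0→0
i=18 'b': node 0→0
i=19 'a': node 0→0
i=20 'd': node 0→1
i=21 'd': node 1→1 (via fail)
i=22 'e': node 1→2
i=23 'd': node 2→3
i=24 'b': node 3→4
i=25 'c': node 4→5
i=26 'c': node 5→6  → match P0@[21:26]
i=27 'a': node 6→0 (via fail)
i=28 'e': node 0→0
i=29 'a': node 0→0
i=30 'a': node 0→0
i=31 'd': node 0→1
i=32 'e': node 1→2
i=33 'd': node 2→3
i=34 'b': node 3→4
i=35 'c': node 4→5
i=36 'c': node 5→6  → match P0@[31:36]
i=37 'c': node 6→7 (via fail)

Matches: [[4,1],[13,0],[26,0],[36,0]]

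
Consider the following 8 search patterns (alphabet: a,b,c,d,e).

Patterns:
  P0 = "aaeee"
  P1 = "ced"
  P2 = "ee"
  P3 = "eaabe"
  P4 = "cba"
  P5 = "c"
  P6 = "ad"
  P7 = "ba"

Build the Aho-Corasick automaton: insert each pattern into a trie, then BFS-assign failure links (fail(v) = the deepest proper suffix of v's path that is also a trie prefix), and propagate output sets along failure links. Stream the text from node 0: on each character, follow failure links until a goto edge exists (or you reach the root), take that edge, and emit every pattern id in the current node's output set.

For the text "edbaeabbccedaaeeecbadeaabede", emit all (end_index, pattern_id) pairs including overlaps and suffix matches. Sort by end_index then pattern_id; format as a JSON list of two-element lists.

Build:
Trie nodes:
  0='ε' goto a→1 b→18 c→6 e→9
  1='a' goto a→2 d→17
  2='aa' goto e→3
  3='aae' goto e→4
  4='aaee' goto e→5
  5='aaeee' goto ·  [P0 ends]
  6='c' goto b→15 e→7  [P5 ends]
  7='ce' goto d→8
  8='ced' goto ·  [P1 ends]
  9='e' goto a→11 e→10
  10='ee' goto ·  [P2 ends]
  11='ea' goto a→12
  12='eaa' goto b→13
  13='eaab' goto e→14
  14='eaabe' goto ·  [P3 ends]
  15='cb' goto a→16
  16='cba' goto ·  [P4 ends]
  17='ad' goto ·  [P6 ends]
  18='b' goto a→19
  19='ba' goto ·  [P7 ends]

BFS fail/out derivation:
  fail(1) 'a': from fail(0)=0 chase 'a': 0 ⇒ 0;  out=∅∪out(0)=∅
  fail(6) 'c': from fail(0)=0 chase 'c': 0 ⇒ 0;  out={5}∪out(0)={5}
  fail(9) 'e': from fail(0)=0 chase 'e': 0 ⇒ 0;  out=∅∪out(0)=∅
  fail(18) 'b': from fail(0)=0 chase 'b': 0 ⇒ 0;  out=∅∪out(0)=∅
  fail(2) 'aa': from fail(1)=0 chase 'a': 0 ⇒ 1;  out=∅∪out(1)=∅
  fail(7) 'ce': from fail(6)=0 chase 'e': 0 ⇒ 9;  out=∅∪out(9)=∅
  fail(10) 'ee': from fail(9)=0 chase 'e': 0 ⇒ 9;  out={2}∪out(9)={2}
  fail(11) 'ea': from fail(9)=0 chase 'a': 0 ⇒ 1;  out=∅∪out(1)=∅
  fail(15) 'cb': from fail(6)=0 chase 'b': 0 ⇒ 18;  out=∅∪out(18)=∅
  fail(17) 'ad': from fail(1)=0 chase 'd': 0 ⇒ 0;  out={6}∪out(0)={6}
  fail(19) 'ba': from fail(18)=0 chase 'a': 0 ⇒ 1;  out={7}∪out(1)={7}
  fail(3) 'aae': from fail(2)=1 chase 'e': 1→0 ⇒ 9;  out=∅∪out(9)=∅
  fail(8) 'ced': from fail(7)=9 chase 'd': 9→0 ⇒ 0;  out={1}∪out(0)={1}
  fail(12) 'eaa': from fail(11)=1 chase 'a': 1 ⇒ 2;  out=∅∪out(2)=∅
  fail(16) 'cba': from fail(15)=18 chase 'a': 18 ⇒ 19;  out={4}∪out(19)={4,7}
  fail(4) 'aaee': from fail(3)=9 chase 'e': 9 ⇒ 10;  out=∅∪out(10)={2}
  fail(13) 'eaab': from fail(12)=2 chase 'b': 2→1→0 ⇒ 18;  out=∅∪out(18)=∅
  fail(5) 'aaeee': from fail(4)=10 chase 'e': 10→9 ⇒ 10;  out={0}∪out(10)={0,2}
  fail(14) 'eaabe': from fail(13)=18 chase 'e': 18→0 ⇒ 9;  out={3}∪out(9)={3}

Scan:
i=0 'e': node 0→9
i=1 'd': node 9→0 (via fail)
i=2 'b': node 0→18
i=3 'a': node 18→19  ** P7@[2:3]
i=4 'e': node 19→9 (via fail)
i=5 'a': node 9→11
i=6 'b': node 11→18 (via fail)
i=7 'b': node 18→18 (via fail)
i=8 'c': node 18→6 (via fail)  ** P5@[8:8]
i=9 'c': node 6→6 (via fail)  ** P5@[9:9]
i=10 'e': node 6→7
i=11 'd': node 7→8  ** P1@[9:11]
i=12 'a': node 8→1 (via fail)
i=13 'a': node 1→2
i=14 'e': node 2→3
i=15 'e': node 3→4  ** P2@[14:15]
i=16 'e': node 4→5  ** P0@[12:16],P2@[15:16]
i=17 'c': node 5→6 (via fail)  ** P5@[17:17]
i=18 'b': node 6→15
i=19 'a': node 15→16  ** P4@[17:19],P7@[18:19]
i=20 'd': node 16→17 (via fail)  ** P6@[19:20]
i=21 'e': node 17→9 (via fail)
i=22 'a': node 9→11
i=23 'a': node 11→12
i=24 'b': node 12→13
i=25 'e': node 13→14  ** P3@[21:25]
i=26 'd': node 14→0 (via fail)
i=27 'e': node 0→9

Result: [[3,7],[8,5],[9,5],[11,1],[15,2],[16,0],[16,2],[17,5],[19,4],[19,7],[20,6],[25,3]]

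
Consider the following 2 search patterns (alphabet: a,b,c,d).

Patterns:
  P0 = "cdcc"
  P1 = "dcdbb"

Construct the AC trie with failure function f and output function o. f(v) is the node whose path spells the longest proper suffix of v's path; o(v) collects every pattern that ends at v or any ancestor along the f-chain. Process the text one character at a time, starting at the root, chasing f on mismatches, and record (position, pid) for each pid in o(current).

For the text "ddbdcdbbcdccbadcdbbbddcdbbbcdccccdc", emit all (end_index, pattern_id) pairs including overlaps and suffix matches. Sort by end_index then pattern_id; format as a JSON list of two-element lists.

Build:
Trie nodes:
  n0 'ε': c→1 d→5
  n1 'c': d→2
  n2 'cd': c→3
  n3 'cdc': c→4
  n4 'cdcc': ·  ←P0
  n5 'd': c→6
  n6 'dc': d→7
  n7 'dcd': b→8
  n8 'dcdb': b→9
  n9 'dcdbb': ·  ←P1

BFS fail/out derivation:
  fail(1) 'c': from fail(0)=0 chase 'c': 0 ⇒ 0;  out=∅∪out(0)=∅
  fail(5) 'd': from fail(0)=0 chase 'd': 0 ⇒ 0;  out=∅∪out(0)=∅
  fail(2) 'cd': from fail(1)=0 chase 'd': 0 ⇒ 5;  out=∅∪out(5)=∅
  fail(6) 'dc': from fail(5)=0 chase 'c': 0 ⇒ 1;  out=∅∪out(1)=∅
  fail(3) 'cdc': from fail(2)=5 chase 'c': 5 ⇒ 6;  out=∅∪out(6)=∅
  fail(7) 'dcd': from fail(6)=1 chase 'd': 1 ⇒ 2;  out=∅∪out(2)=∅
  fail(4) 'cdcc': from fail(3)=6 chase 'c': 6→1→0 ⇒ 1;  out={0}∪out(1)={0}
  fail(8) 'dcdb': from fail(7)=2 chase 'b': 2→5→0 ⇒ 0;  out=∅∪out(0)=∅
  fail(9) 'dcdbb': from fail(8)=0 chase 'b': 0 ⇒ 0;  out={1}∪out(0)={1}

Scan:
pos 0 'd': at 5
pos 1 'd': at 5 ·f
pos 2 'b': at 0 ·f
pos 3 'd': at 5
pos 4 'c': at 6
pos 5 'd': at 7
pos 6 'b': at 8
pos 7 'b': at 9  emit P1@[3:7]
pos 8 'c': at 1 ·f
pos 9 'd': at 2
pos 10 'c': at 3
pos 11 'c': at 4  emit P0@[8:11]
pos 12 'b': at 0 ·f
pos 13 'a': at 0
pos 14 'd': at 5
pos 15 'c': at 6
pos 16 'd': at 7
pos 17 'b': at 8
pos 18 'b': at 9  emit P1@[14:18]
pos 19 'b': at 0 ·f
pos 20 'd': at 5
pos 21 'd': at 5 ·f
pos 22 'c': at 6
pos 23 'd': at 7
pos 24 'b': at 8
pos 25 'b': at 9  emit P1@[21:25]
pos 26 'b': at 0 ·f
pos 27 'c': at 1
pos 28 'd': at 2
pos 29 'c': at 3
pos 30 'c': at 4  emit P0@[27:30]
pos 31 'c': at 1 ·f
pos 32 'c': at 1 ·f
pos 33 'd': at 2
pos 34 'c': at 3

Result: [[7,1],[11,0],[18,1],[25,1],[30,0]]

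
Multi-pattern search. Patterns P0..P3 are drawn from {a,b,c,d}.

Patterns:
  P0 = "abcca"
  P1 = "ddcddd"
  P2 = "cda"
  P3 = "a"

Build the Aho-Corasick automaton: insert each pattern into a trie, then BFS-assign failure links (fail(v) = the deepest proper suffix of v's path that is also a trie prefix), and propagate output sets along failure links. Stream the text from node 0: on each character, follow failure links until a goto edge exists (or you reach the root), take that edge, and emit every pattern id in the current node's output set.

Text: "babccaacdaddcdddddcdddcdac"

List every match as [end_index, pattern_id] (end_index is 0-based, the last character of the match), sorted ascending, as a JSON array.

Build:
Trie (insert patterns):
  0='ε' goto a→1 c→12 d→6
  1='a' goto b→2  [P3 ends]
  2='ab' goto c→3
  3='abc' goto c→4
  4='abcc' goto a→5
  5='abcca' goto ·  [P0 ends]
  6='d' goto d→7
  7='dd' goto c→8
  8='ddc' goto d→9
  9='ddcd' goto d→10
  10='ddcdd' goto d→11
  11='ddcddd' goto ·  [P1 ends]
  12='c' goto d→13
  13='cd' goto a→14
  14='cda' goto ·  [P2 ends]

Failure links (BFS by depth):
  n1('a'): parent n0 fail=0; on 'a' 0 → fail=0;  out {3}∪∅={3}
  n6('d'): parent n0 fail=0; on 'd' 0 → fail=0;  out ∅∪∅=∅
  n12('c'): parent n0 fail=0; on 'c' 0 → fail=0;  out ∅∪∅=∅
  n2('ab'): parent n1 fail=0; on 'b' 0 → fail=0;  out ∅∪∅=∅
  n7('dd'): parent n6 fail=0; on 'd' 0 → fail=6;  out ∅∪∅=∅
  n13('cd'): parent n12 fail=0; on 'd' 0 → fail=6;  out ∅∪∅=∅
  n3('abc'): parent n2 fail=0; on 'c' 0 → fail=12;  out ∅∪∅=∅
  n8('ddc'): parent n7 fail=6; on 'c' 6→0 → fail=12;  out ∅∪∅=∅
  n14('cda'): parent n13 fail=6; on 'a' 6→0 → fail=1;  out {2}∪{3}={2,3}
  n4('abcc'): parent n3 fail=12; on 'c' 12→0 → fail=12;  out ∅∪∅=∅
  n9('ddcd'): parent n8 fail=12; on 'd' 12 → fail=13;  out ∅∪∅=∅
  n5('abcca'): parent n4 fail=12; on 'a' 12→0 → fail=1;  out {0}∪{3}={0,3}
  n10('ddcdd'): parent n9 fail=13; on 'd' 13→6 → fail=7;  out ∅∪∅=∅
  n11('ddcddd'): parent n10 fail=7; on 'd' 7→6 → fail=7;  out {1}∪∅={1}

Run:
[0] read 'b'  n0⇒n0
[1] read 'a'  n0⇒n1  ** P3@[1:1]
[2] read 'b'  n1⇒n2
[3] read 'c'  n2⇒n3
[4] read 'c'  n3⇒n4
[5] read 'a'  n4⇒n5  ** P0@[1:5],P3@[5:5]
[6] read 'a'  n5⇒n1 ·f  ** P3@[6:6]
[7] read 'c'  n1⇒n12 ·f
[8] read 'd'  n12⇒n13
[9] read 'a'  n13⇒n14  ** P2@[7:9],P3@[9:9]
[10] read 'd'  n14⇒n6 ·f
[11] read 'd'  n6⇒n7
[12] read 'c'  n7⇒n8
[13] read 'd'  n8⇒n9
[14] read 'd'  n9⇒n10
[15] read 'd'  n10⇒n11  ** P1@[10:15]
[16] read 'd'  n11⇒n7 ·f
[17] read 'd'  n7⇒n7 ·f
[18] read 'c'  n7⇒n8
[19] read 'd'  n8⇒n9
[20] read 'd'  n9⇒n10
[21] read 'd'  n10⇒n11  ** P1@[16:21]
[22] read 'c'  n11⇒n8 ·f
[23] read 'd'  n8⇒n9
[24] read 'a'  n9⇒n14 ·f  ** P2@[22:24],P3@[24:24]
[25] read 'c'  n14⇒n12 ·f

All matches (sorted): [[1,3],[5,0],[5,3],[6,3],[9,2],[9,3],[15,1],[21,1],[24,2],[24,3]]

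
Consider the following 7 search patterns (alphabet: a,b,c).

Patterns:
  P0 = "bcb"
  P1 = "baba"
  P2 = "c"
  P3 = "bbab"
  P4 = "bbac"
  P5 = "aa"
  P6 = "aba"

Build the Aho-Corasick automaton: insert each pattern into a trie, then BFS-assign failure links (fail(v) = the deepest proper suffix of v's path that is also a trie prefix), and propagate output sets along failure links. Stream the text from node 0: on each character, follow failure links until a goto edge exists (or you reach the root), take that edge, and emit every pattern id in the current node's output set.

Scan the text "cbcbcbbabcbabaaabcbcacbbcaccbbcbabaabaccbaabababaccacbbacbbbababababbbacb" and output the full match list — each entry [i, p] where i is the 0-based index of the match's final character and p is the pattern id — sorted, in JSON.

Build automaton:
Trie (insert patterns):
  n0 'ε': a→12 b→1 c→7
  n1 'b': a→4 b→8 c→2
  n2 'bc': b→3
  n3 'bcb': ·  ←P0
  n4 'ba': b→5
  n5 'bab': a→6
  n6 'baba': ·  ←P1
  n7 'c': ·  ←P2
  n8 'bb': a→9
  n9 'bba': b→10 c→11
  n10 'bbab': ·  ←P3
  n11 'bbac': ·  ←P4
  n12 'a': a→13 b→14
  n13 'aa': ·  ←P5
  n14 'ab': a→15
  n15 'aba': ·  ←P6

BFS fail/out derivation:
  n1('b'): parent n0 fail=0; on 'b' 0 → fail=0;  out ∅∪∅=∅
  n7('c'): parent n0 fail=0; on 'c' 0 → fail=0;  out {2}∪∅={2}
  n12('a'): parent n0 fail=0; on 'a' 0 → fail=0;  out ∅∪∅=∅
  n2('bc'): parent n1 fail=0; on 'c' 0 → fail=7;  out ∅∪{2}={2}
  n4('ba'): parent n1 fail=0; on 'a' 0 → fail=12;  out ∅∪∅=∅
  n8('bb'): parent n1 fail=0; on 'b' 0 → fail=1;  out ∅∪∅=∅
  n13('aa'): parent n12 fail=0; on 'a' 0 → fail=12;  out {5}∪∅={5}
  n14('ab'): parent n12 fail=0; on 'b' 0 → fail=1;  out ∅∪∅=∅
  n3('bcb'): parent n2 fail=7; on 'b' 7→0 → fail=1;  out {0}∪∅={0}
  n5('bab'): parent n4 fail=12; on 'b' 12 → fail=14;  out ∅∪∅=∅
  n9('bba'): parent n8 fail=1; on 'a' 1 → fail=4;  out ∅∪∅=∅
  n15('aba'): parent n14 fail=1; on 'a' 1 → fail=4;  out {6}∪∅={6}
  n6('baba'): parent n5 fail=14; on 'a' 14 → fail=15;  out {1}∪{6}={1,6}
  n10('bbab'): parent n9 fail=4; on 'b' 4 → fail=5;  out {3}∪∅={3}
  n11('bbac'): parent n9 fail=4; on 'c' 4→12→0 → fail=7;  out {4}∪{2}={2,4}

Run:
[0] read 'c'  n0⇒n7  → match P2@[0:0]
[1] read 'b'  n7⇒n1 (via fail)
[2] read 'c'  n1⇒n2  → match P2@[2:2]
[3] read 'b'  n2⇒n3  → match P0@[1:3]
[4] read 'c'  n3⇒n2 (via fail)  → match P2@[4:4]
[5] read 'b'  n2⇒n3  → match P0@[3:5]
[6] read 'b'  n3⇒n8 (via fail)
[7] read 'a'  n8⇒n9
[8] read 'b'  n9⇒n10  → match P3@[5:8]
[9] read 'c'  n10⇒n2 (via fail)  → match P2@[9:9]
[10] read 'b'  n2⇒n3  → match P0@[8:10]
[11] read 'a'  n3⇒n4 (via fail)
[12] read 'b'  n4⇒n5
[13] read 'a'  n5⇒n6  → match P1@[10:13],P6@[11:13]
[14] read 'a'  n6⇒n13 (via fail)  → match P5@[13:14]
[15] read 'a'  n13⇒n13 (via fail)  → match P5@[14:15]
[16] read 'b'  n13⇒n14 (via fail)
[17] read 'c'  n14⇒n2 (via fail)  → match P2@[17:17]
[18] read 'b'  n2⇒n3  → match P0@[16:18]
[19] read 'c'  n3⇒n2 (via fail)  → match P2@[19:19]
[20] read 'a'  n2⇒n12 (via fail)
[21] read 'c'  n12⇒n7 (via fail)  → match P2@[21:21]
[22] read 'b'  n7⇒n1 (via fail)
[23] read 'b'  n1⇒n8
[24] read 'c'  n8⇒n2 (via fail)  → match P2@[24:24]
[25] read 'a'  n2⇒n12 (via fail)
[26] read 'c'  n12⇒n7 (via fail)  → match P2@[26:26]
[27] read 'c'  n7⇒n7 (via fail)  → match P2@[27:27]
[28] read 'b'  n7⇒n1 (via fail)
[29] read 'b'  n1⇒n8
[30] read 'c'  n8⇒n2 (via fail)  → match P2@[30:30]
[31] read 'b'  n2⇒n3  → match P0@[29:31]
[32] read 'a'  n3⇒n4 (via fail)
[33] read 'b'  n4⇒n5
[34] read 'a'  n5⇒n6  → match P1@[31:34],P6@[32:34]
[35] read 'a'  n6⇒n13 (via fail)  → match P5@[34:35]
[36] read 'b'  n13⇒n14 (via fail)
[37] read 'a'  n14⇒n15  → match P6@[35:37]
[38] read 'c'  n15⇒n7 (via fail)  → match P2@[38:38]
[39] read 'c'  n7⇒n7 (via fail)  → match P2@[39:39]
[40] read 'b'  n7⇒n1 (via fail)
[41] read 'a'  n1⇒n4
[42] read 'a'  n4⇒n13 (via fail)  → match P5@[41:42]
[43] read 'b'  n13⇒n14 (via fail)
[44] read 'a'  n14⇒n15  → match P6@[42:44]
[45] read 'b'  n15⇒n5 (via fail)
[46] read 'a'  n5⇒n6  → match P1@[43:46],P6@[44:46]
[47] read 'b'  n6⇒n5 (via fail)
[48] read 'a'  n5⇒n6  → match P1@[45:48],P6@[46:48]
[49] read 'c'  n6⇒n7 (via fail)  → match P2@[49:49]
[50] read 'c'  n7⇒n7 (via fail)  → match P2@[50:50]
[51] read 'a'  n7⇒n12 (via fail)
[52] read 'c'  n12⇒n7 (via fail)  → match P2@[52:52]
[53] read 'b'  n7⇒n1 (via fail)
[54] read 'b'  n1⇒n8
[55] read 'a'  n8⇒n9
[56] read 'c'  n9⇒n11  → match P2@[56:56],P4@[53:56]
[57] read 'b'  n11⇒n1 (via fail)
[58] read 'b'  n1⇒n8
[59] read 'b'  n8⇒n8 (via fail)
[60] read 'a'  n8⇒n9
[61] read 'b'  n9⇒n10  → match P3@[58:61]
[62] read 'a'  n10⇒n6 (via fail)  → match P1@[59:62],P6@[60:62]
[63] read 'b'  n6⇒n5 (via fail)
[64] read 'a'  n5⇒n6  → match P1@[61:64],P6@[62:64]
[65] read 'b'  n6⇒n5 (via fail)
[66] read 'a'  n5⇒n6  → match P1@[63:66],P6@[64:66]
[67] read 'b'  n6⇒n5 (via fail)
[68] read 'b'  n5⇒n8 (via fail)
[69] read 'b'  n8⇒n8 (via fail)
[70] read 'a'  n8⇒n9
[71] read 'c'  n9⇒n11  → match P2@[71:71],P4@[68:71]
[72] read 'b'  n11⇒n1 (via fail)

All matches (sorted): [[0,2],[2,2],[3,0],[4,2],[5,0],[8,3],[9,2],[10,0],[13,1],[13,6],[14,5],[15,5],[17,2],[18,0],[19,2],[21,2],[24,2],[26,2],[27,2],[30,2],[31,0],[34,1],[34,6],[35,5],[37,6],[38,2],[39,2],[42,5],[44,6],[46,1],[46,6],[48,1],[48,6],[49,2],[50,2],[52,2],[56,2],[56,4],[61,3],[62,1],[62,6],[64,1],[64,6],[66,1],[66,6],[71,2],[71,4]]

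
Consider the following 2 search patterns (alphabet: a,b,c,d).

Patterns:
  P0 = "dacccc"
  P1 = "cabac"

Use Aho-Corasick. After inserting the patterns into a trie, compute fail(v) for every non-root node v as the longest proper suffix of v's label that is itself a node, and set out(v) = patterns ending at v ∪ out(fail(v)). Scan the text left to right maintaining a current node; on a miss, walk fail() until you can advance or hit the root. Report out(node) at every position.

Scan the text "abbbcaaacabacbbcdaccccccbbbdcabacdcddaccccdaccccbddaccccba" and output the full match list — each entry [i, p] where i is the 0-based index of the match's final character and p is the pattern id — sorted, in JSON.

Build automaton:
Trie nodes:
  0='ε' goto c→7 d→1
  1='d' goto a→2
  2='da' goto c→3
  3='dac' goto c→4
  4='dacc' goto c→5
  5='daccc' goto c→6
  6='dacccc' goto ·  ←P0
  7='c' goto a→8
  8='ca' goto b→9
  9='cab' goto a→10
  10='caba' goto c→11
  11='cabac' goto ·  ←P1

BFS fail/out derivation:
  fail(1) 'd': from fail(0)=0 chase 'd': 0 ⇒ 0;  out=∅∪out(0)=∅
  fail(7) 'c': from fail(0)=0 chase 'c': 0 ⇒ 0;  out=∅∪out(0)=∅
  fail(2) 'da': from fail(1)=0 chase 'a': 0 ⇒ 0;  out=∅∪out(0)=∅
  fail(8) 'ca': from fail(7)=0 chase 'a': 0 ⇒ 0;  out=∅∪out(0)=∅
  fail(3) 'dac': from fail(2)=0 chase 'c': 0 ⇒ 7;  out=∅∪out(7)=∅
  fail(9) 'cab': from fail(8)=0 chase 'b': 0 ⇒ 0;  out=∅∪out(0)=∅
  fail(4) 'dacc': from fail(3)=7 chase 'c': 7→0 ⇒ 7;  out=∅∪out(7)=∅
  fail(10) 'caba': from fail(9)=0 chase 'a': 0 ⇒ 0;  out=∅∪out(0)=∅
  fail(5) 'daccc': from fail(4)=7 chase 'c': 7→0 ⇒ 7;  out=∅∪out(7)=∅
  fail(11) 'cabac': from fail(10)=0 chase 'c': 0 ⇒ 7;  out={1}∪out(7)={1}
  fail(6) 'dacccc': from fail(5)=7 chase 'c': 7→0 ⇒ 7;  out={0}∪out(7)={0}

Run:
[0] read 'a'  n0⇒n0
[1] read 'b'  n0⇒n0
[2] read 'b'  n0⇒n0
[3] read 'b'  n0⇒n0
[4] read 'c'  n0⇒n7
[5] read 'a'  n7⇒n8
[6] read 'a'  n8⇒n0 ·f
[7] read 'a'  n0⇒n0
[8] read 'c'  n0⇒n7
[9] read 'a'  n7⇒n8
[10] read 'b'  n8⇒n9
[11] read 'a'  n9⇒n10
[12] read 'c'  n10⇒n11  ** P1@[8:12]
[13] read 'b'  n11⇒n0 ·f
[14] read 'b'  n0⇒n0
[15] read 'c'  n0⇒n7
[16] read 'd'  n7⇒n1 ·f
[17] read 'a'  n1⇒n2
[18] read 'c'  n2⇒n3
[19] read 'c'  n3⇒n4
[20] read 'c'  n4⇒n5
[21] read 'c'  n5⇒n6  ** P0@[16:21]
[22] read 'c'  n6⇒n7 ·f
[23] read 'c'  n7⇒n7 ·f
[24] read 'b'  n7⇒n0 ·f
[25] read 'b'  n0⇒n0
[26] read 'b'  n0⇒n0
[27] read 'd'  n0⇒n1
[28] read 'c'  n1⇒n7 ·f
[29] read 'a'  n7⇒n8
[30] read 'b'  n8⇒n9
[31] read 'a'  n9⇒n10
[32] read 'c'  n10⇒n11  ** P1@[28:32]
[33] read 'd'  n11⇒n1 ·f
[34] read 'c'  n1⇒n7 ·f
[35] read 'd'  n7⇒n1 ·f
[36] read 'd'  n1⇒n1 ·f
[37] read 'a'  n1⇒n2
[38] read 'c'  n2⇒n3
[39] read 'c'  n3⇒n4
[40] read 'c'  n4⇒n5
[41] read 'c'  n5⇒n6  ** P0@[36:41]
[42] read 'd'  n6⇒n1 ·f
[43] read 'a'  n1⇒n2
[44] read 'c'  n2⇒n3
[45] read 'c'  n3⇒n4
[46] read 'c'  n4⇒n5
[47] read 'c'  n5⇒n6  ** P0@[42:47]
[48] read 'b'  n6⇒n0 ·f
[49] read 'd'  n0⇒n1
[50] read 'd'  n1⇒n1 ·f
[51] read 'a'  n1⇒n2
[52] read 'c'  n2⇒n3
[53] read 'c'  n3⇒n4
[54] read 'c'  n4⇒n5
[55] read 'c'  n5⇒n6  ** P0@[50:55]
[56] read 'b'  n6⇒n0 ·f
[57] read 'a'  n0⇒n0

All matches (sorted): [[12,1],[21,0],[32,1],[41,0],[47,0],[55,0]]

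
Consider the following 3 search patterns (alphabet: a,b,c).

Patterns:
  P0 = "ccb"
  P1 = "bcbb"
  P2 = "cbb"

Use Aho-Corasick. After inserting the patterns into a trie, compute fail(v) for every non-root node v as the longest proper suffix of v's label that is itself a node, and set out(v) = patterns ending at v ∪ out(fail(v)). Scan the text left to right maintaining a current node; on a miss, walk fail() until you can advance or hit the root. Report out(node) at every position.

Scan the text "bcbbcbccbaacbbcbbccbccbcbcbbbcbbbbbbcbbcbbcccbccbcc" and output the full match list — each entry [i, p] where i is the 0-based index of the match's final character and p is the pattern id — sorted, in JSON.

Build:
Trie (insert patterns):
  n0 'ε': b→4 c→1
  n1 'c': b→8 c→2
  n2 'cc': b→3
  n3 'ccb': ·  ←P0
  n4 'b': c→5
  n5 'bc': b→6
  n6 'bcb': b→7
  n7 'bcbb': ·  ←P1
  n8 'cb': b→9
  n9 'cbb': ·  ←P2

BFS fail/out derivation:
  fail(1) 'c': from fail(0)=0 chase 'c': 0 ⇒ 0;  out=∅∪out(0)=∅
  fail(4) 'b': from fail(0)=0 chase 'b': 0 ⇒ 0;  out=∅∪out(0)=∅
  fail(2) 'cc': from fail(1)=0 chase 'c': 0 ⇒ 1;  out=∅∪out(1)=∅
  fail(5) 'bc': from fail(4)=0 chase 'c': 0 ⇒ 1;  out=∅∪out(1)=∅
  fail(8) 'cb': from fail(1)=0 chase 'b': 0 ⇒ 4;  out=∅∪out(4)=∅
  fail(3) 'ccb': from fail(2)=1 chase 'b': 1 ⇒ 8;  out={0}∪out(8)={0}
  fail(6) 'bcb': from fail(5)=1 chase 'b': 1 ⇒ 8;  out=∅∪out(8)=∅
  fail(9) 'cbb': from fail(8)=4 chase 'b': 4→0 ⇒ 4;  out={2}∪out(4)={2}
  fail(7) 'bcbb': from fail(6)=8 chase 'b': 8 ⇒ 9;  out={1}∪out(9)={1,2}

Run:
i=0 'b': node 0→4
i=1 'c': node 4→5
i=2 'b': node 5→6
i=3 'b': node 6→7  → match P1@[0:3],P2@[1:3]
i=4 'c': node 7→5 (via fail)
i=5 'b': node 5→6
i=6 'c': node 6→5 (via fail)
i=7 'c': node 5→2 (via fail)
i=8 'b': node 2→3  → match P0@[6:8]
i=9 'a': node 3→0 (via fail)
i=10 'a': node 0→0
i=11 'c': node 0→1
i=12 'b': node 1→8
i=13 'b': node 8→9  → match P2@[11:13]
i=14 'c': node 9→5 (via fail)
i=15 'b': node 5→6
i=16 'b': node 6→7  → match P1@[13:16],P2@[14:16]
i=17 'c': node 7→5 (via fail)
i=18 'c': node 5→2 (via fail)
i=19 'b': node 2→3  → match P0@[17:19]
i=20 'c': node 3→5 (via fail)
i=21 'c': node 5→2 (via fail)
i=22 'b': node 2→3  → match P0@[20:22]
i=23 'c': node 3→5 (via fail)
i=24 'b': node 5→6
i=25 'c': node 6→5 (via fail)
i=26 'b': node 5→6
i=27 'b': node 6→7  → match P1@[24:27],P2@[25:27]
i=28 'b': node 7→4 (via fail)
i=29 'c': node 4→5
i=30 'b': node 5→6
i=31 'b': node 6→7  → match P1@[28:31],P2@[29:31]
i=32 'b': node 7→4 (via fail)
i=33 'b': node 4→4 (via fail)
i=34 'b': node 4→4 (via fail)
i=35 'b': node 4→4 (via fail)
i=36 'c': node 4→5
i=37 'b': node 5→6
i=38 'b': node 6→7  → match P1@[35:38],P2@[36:38]
i=39 'c': node 7→5 (via fail)
i=40 'b': node 5→6
i=41 'b': node 6→7  → match P1@[38:41],P2@[39:41]
i=42 'c': node 7→5 (via fail)
i=43 'c': node 5→2 (via fail)
i=44 'c': node 2→2 (via fail)
i=45 'b': node 2→3  → match P0@[43:45]
i=46 'c': node 3→5 (via fail)
i=47 'c': node 5→2 (via fail)
i=48 'b': node 2→3  → match P0@[46:48]
i=49 'c': node 3→5 (via fail)
i=50 'c': node 5→2 (via fail)

All matches (sorted): [[3,1],[3,2],[8,0],[13,2],[16,1],[16,2],[19,0],[22,0],[27,1],[27,2],[31,1],[31,2],[38,1],[38,2],[41,1],[41,2],[45,0],[48,0]]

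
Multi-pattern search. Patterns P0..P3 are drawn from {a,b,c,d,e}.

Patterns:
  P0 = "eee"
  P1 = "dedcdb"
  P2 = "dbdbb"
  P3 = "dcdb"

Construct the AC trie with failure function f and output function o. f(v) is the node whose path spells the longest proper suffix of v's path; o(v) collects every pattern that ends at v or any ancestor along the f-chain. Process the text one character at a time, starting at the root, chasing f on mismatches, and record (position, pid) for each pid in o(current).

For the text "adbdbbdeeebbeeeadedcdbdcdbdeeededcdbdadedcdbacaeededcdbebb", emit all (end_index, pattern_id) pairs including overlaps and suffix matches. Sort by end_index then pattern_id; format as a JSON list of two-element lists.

Construct AC machine:
Trie (insert patterns):
  0='ε' goto d→4 e→1
  1='e' goto e→2
  2='ee' goto e→3
  3='eee' goto ·  [P0 ends]
  4='d' goto b→10 c→14 e→5
  5='de' goto d→6
  6='ded' goto c→7
  7='dedc' goto d→8
  8='dedcd' goto b→9
  9='dedcdb' goto ·  [P1 ends]
  10='db' goto d→11
  11='dbd' goto b→12
  12='dbdb' goto b→13
  13='dbdbb' goto ·  [P2 ends]
  14='dc' goto d→15
  15='dcd' goto b→16
  16='dcdb' goto ·  [P3 ends]

Failure links (BFS by depth):
  n1('e'): parent n0 fail=0; on 'e' 0 → fail=0;  out ∅∪∅=∅
  n4('d'): parent n0 fail=0; on 'd' 0 → fail=0;  out ∅∪∅=∅
  n2('ee'): parent n1 fail=0; on 'e' 0 → fail=1;  out ∅∪∅=∅
  n5('de'): parent n4 fail=0; on 'e' 0 → fail=1;  out ∅∪∅=∅
  n10('db'): parent n4 fail=0; on 'b' 0 → fail=0;  out ∅∪∅=∅
  n14('dc'): parent n4 fail=0; on 'c' 0 → fail=0;  out ∅∪∅=∅
  n3('eee'): parent n2 fail=1; on 'e' 1 → fail=2;  out {0}∪∅={0}
  n6('ded'): parent n5 fail=1; on 'd' 1→0 → fail=4;  out ∅∪∅=∅
  n11('dbd'): parent n10 fail=0; on 'd' 0 → fail=4;  out ∅∪∅=∅
  n15('dcd'): parent n14 fail=0; on 'd' 0 → fail=4;  out ∅∪∅=∅
  n7('dedc'): parent n6 fail=4; on 'c' 4 → fail=14;  out ∅∪∅=∅
  n12('dbdb'): parent n11 fail=4; on 'b' 4 → fail=10;  out ∅∪∅=∅
  n16('dcdb'): parent n15 fail=4; on 'b' 4 → fail=10;  out {3}∪∅={3}
  n8('dedcd'): parent n7 fail=14; on 'd' 14 → fail=15;  out ∅∪∅=∅
  n13('dbdbb'): parent n12 fail=10; on 'b' 10→0 → fail=0;  out {2}∪∅={2}
  n9('dedcdb'): parent n8 fail=15; on 'b' 15 → fail=16;  out {1}∪{3}={1,3}

Text stream:
[0] read 'a'  n0⇒n0
[1] read 'd'  n0⇒n4
[2] read 'b'  n4⇒n10
[3] read 'd'  n10⇒n11
[4] read 'b'  n11⇒n12
[5] read 'b'  n12⇒n13  ** P2@[1:5]
[6] read 'd'  n13⇒n4 ·f
[7] read 'e'  n4⇒n5
[8] read 'e'  n5⇒n2 ·f
[9] read 'e'  n2⇒n3  ** P0@[7:9]
[10] read 'b'  n3⇒n0 ·f
[11] read 'b'  n0⇒n0
[12] read 'e'  n0⇒n1
[13] read 'e'  n1⇒n2
[14] read 'e'  n2⇒n3  ** P0@[12:14]
[15] read 'a'  n3⇒n0 ·f
[16] read 'd'  n0⇒n4
[17] read 'e'  n4⇒n5
[18] read 'd'  n5⇒n6
[19] read 'c'  n6⇒n7
[20] read 'd'  n7⇒n8
[21] read 'b'  n8⇒n9  ** P1@[16:21],P3@[18:21]
[22] read 'd'  n9⇒n11 ·f
[23] read 'c'  n11⇒n14 ·f
[24] read 'd'  n14⇒n15
[25] read 'b'  n15⇒n16  ** P3@[22:25]
[26] read 'd'  n16⇒n11 ·f
[27] read 'e'  n11⇒n5 ·f
[28] read 'e'  n5⇒n2 ·f
[29] read 'e'  n2⇒n3  ** P0@[27:29]
[30] read 'd'  n3⇒n4 ·f
[31] read 'e'  n4⇒n5
[32] read 'd'  n5⇒n6
[33] read 'c'  n6⇒n7
[34] read 'd'  n7⇒n8
[35] read 'b'  n8⇒n9  ** P1@[30:35],P3@[32:35]
[36] read 'd'  n9⇒n11 ·f
[37] read 'a'  n11⇒n0 ·f
[38] read 'd'  n0⇒n4
[39] read 'e'  n4⇒n5
[40] read 'd'  n5⇒n6
[41] read 'c'  n6⇒n7
[42] read 'd'  n7⇒n8
[43] read 'b'  n8⇒n9  ** P1@[38:43],P3@[40:43]
[44] read 'a'  n9⇒n0 ·f
[45] read 'c'  n0⇒n0
[46] read 'a'  n0⇒n0
[47] read 'e'  n0⇒n1
[48] read 'e'  n1⇒n2
[49] read 'd'  n2⇒n4 ·f
[50] read 'e'  n4⇒n5
[51] read 'd'  n5⇒n6
[52] read 'c'  n6⇒n7
[53] read 'd'  n7⇒n8
[54] read 'b'  n8⇒n9  ** P1@[49:54],P3@[51:54]
[55] read 'e'  n9⇒n1 ·f
[56] read 'b'  n1⇒n0 ·f
[57] read 'b'  n0⇒n0

Result: [[5,2],[9,0],[14,0],[21,1],[21,3],[25,3],[29,0],[35,1],[35,3],[43,1],[43,3],[54,1],[54,3]]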